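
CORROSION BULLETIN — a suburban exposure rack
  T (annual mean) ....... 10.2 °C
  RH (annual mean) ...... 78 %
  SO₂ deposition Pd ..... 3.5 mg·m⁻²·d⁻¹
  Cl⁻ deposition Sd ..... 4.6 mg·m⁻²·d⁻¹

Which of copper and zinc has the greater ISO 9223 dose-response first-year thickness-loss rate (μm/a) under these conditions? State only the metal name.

copper: f(T) = -0.080·(T−10) [T>10 °C] = -0.0160
  SO₂ term: 0.0053·3.5^0.26·exp(0.059·78-0.0160) = 0.7201
  Sd branch = 0.01025·Sd^0.27·e^(0.036·RH+0.049·T) = 0.4229 μm/a
  r_corr = 0.7201 + 0.4229 = 1.143 μm/a
zinc: temperature factor f = -0.071·(0.2) = -0.0142
  Pd branch = 0.0129·Pd^0.44·e^(0.046·RH+f) = 0.7981 μm/a
  Cl⁻ term: 0.0175·4.6^0.57·exp(0.008·78+0.085·10.2) = 0.1855
  r_corr = 0.7981 + 0.1855 = 0.9836 μm/a
Ordering by μm/a: copper (1.14) > zinc (0.984)

copper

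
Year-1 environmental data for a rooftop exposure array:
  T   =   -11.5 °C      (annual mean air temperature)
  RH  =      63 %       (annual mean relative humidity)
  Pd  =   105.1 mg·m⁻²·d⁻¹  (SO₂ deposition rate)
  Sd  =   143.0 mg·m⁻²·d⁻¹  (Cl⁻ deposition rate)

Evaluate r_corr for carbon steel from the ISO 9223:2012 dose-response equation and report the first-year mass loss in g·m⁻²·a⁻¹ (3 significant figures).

carbon steel: T≤10 °C ⇒ hinge +0.150·(-11.5−10) = -3.2250
  sulphur-dioxide contribution → 2.791 μm/a
  chloride contribution → 11.17 μm/a
  total first-year rate 13.96 μm/a
Convert to mass loss: 13.96 μm/a × 7.85 g/cm³ = 109.6 g·m⁻²·a⁻¹

r_corr = 110 g·m⁻²·a⁻¹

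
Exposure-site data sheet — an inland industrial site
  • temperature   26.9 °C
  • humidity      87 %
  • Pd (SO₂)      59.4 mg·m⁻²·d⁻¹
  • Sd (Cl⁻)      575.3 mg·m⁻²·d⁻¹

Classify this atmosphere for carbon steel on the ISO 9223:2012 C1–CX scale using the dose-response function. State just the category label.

CX

carbon steel: f(T) = -0.054·(T−10) [T>10 °C] = -0.9126
  sulphur-dioxide contribution → 33.86 μm/a
  chloride contribution → 271.6 μm/a
  total first-year rate 305.4 μm/a
Category bounds: 200…700 μm/a bracket r_corr ⇒ CX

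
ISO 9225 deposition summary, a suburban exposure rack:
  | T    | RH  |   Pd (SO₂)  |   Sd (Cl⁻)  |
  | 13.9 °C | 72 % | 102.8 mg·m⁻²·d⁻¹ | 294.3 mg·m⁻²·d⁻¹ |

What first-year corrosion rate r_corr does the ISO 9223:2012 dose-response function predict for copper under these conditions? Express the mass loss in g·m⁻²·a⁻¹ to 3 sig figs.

copper: f(T) = -0.080·(T−10) [T>10 °C] = -0.3120
  Pd branch = 0.0053·Pd^0.26·e^(0.059·RH+f) = 0.9053 μm/a
  Cl⁻ term: 0.01025·294.3^0.27·exp(0.036·72+0.049·13.9) = 1.255
  sum: 0.9053 + 1.255 → r_corr = 2.161 μm/a
Convert to mass loss: 2.161 μm/a × 8.96 g/cm³ = 19.36 g·m⁻²·a⁻¹

r_corr = 19.4 g·m⁻²·a⁻¹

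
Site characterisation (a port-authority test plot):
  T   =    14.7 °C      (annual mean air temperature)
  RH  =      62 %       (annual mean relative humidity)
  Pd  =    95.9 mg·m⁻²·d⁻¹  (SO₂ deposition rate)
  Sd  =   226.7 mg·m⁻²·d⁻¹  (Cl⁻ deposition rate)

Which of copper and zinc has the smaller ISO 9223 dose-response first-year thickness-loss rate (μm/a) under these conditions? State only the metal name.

copper: temperature factor f = -0.080·(4.7) = -0.3760
  SO₂ term: 0.0053·95.9^0.26·exp(0.059·62-0.3760) = 0.4623
  Sd branch = 0.01025·Sd^0.27·e^(0.036·RH+0.049·T) = 0.8489 μm/a
  r_corr = 0.4623 + 0.8489 = 1.311 μm/a
zinc: T>10 °C ⇒ hinge -0.071·(14.7−10) = -0.3337
  SO₂ term: 0.0129·95.9^0.44·exp(0.046·62-0.3337) = 1.192
  Cl⁻ term: 0.0175·226.7^0.57·exp(0.008·62+0.085·14.7) = 2.207
  sum: 1.192 + 2.207 → r_corr = 3.399 μm/a
Ordering by μm/a: zinc (3.4) > copper (1.31)

copper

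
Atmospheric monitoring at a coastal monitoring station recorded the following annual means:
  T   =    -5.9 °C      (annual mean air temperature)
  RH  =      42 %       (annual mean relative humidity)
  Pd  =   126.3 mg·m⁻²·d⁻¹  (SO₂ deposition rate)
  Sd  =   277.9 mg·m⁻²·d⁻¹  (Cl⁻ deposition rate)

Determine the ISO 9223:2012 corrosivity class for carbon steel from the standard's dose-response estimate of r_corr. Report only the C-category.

C2

carbon steel: T≤10 °C ⇒ hinge +0.150·(-5.9−10) = -2.3850
  sulphur-dioxide contribution → 4.674 μm/a
  chloride contribution → 10.55 μm/a
  ⇒ r_corr(carbon steel) = 15.22 μm/a
Category bounds: 1.3…25 μm/a bracket r_corr ⇒ C2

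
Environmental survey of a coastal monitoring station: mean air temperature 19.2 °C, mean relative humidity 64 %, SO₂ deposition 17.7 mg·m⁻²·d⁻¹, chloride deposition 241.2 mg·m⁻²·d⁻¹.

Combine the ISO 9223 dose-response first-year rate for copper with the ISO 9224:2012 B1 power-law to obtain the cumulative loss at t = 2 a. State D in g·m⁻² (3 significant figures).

D(2) = 19.8 g·m⁻²

copper: temperature factor f = -0.080·(9.2) = -0.7360
  SO₂ term: 0.0053·17.7^0.26·exp(0.059·64-0.7360) = 0.2339
  Sd branch = 0.01025·Sd^0.27·e^(0.036·RH+0.049·T) = 1.157 μm/a
  sum: 0.2339 + 1.157 → r_corr = 1.39 μm/a
Long-term exponent b (ISO 9224 Table 2, B1) = 0.667
  D(2) = 1.39 × 2^0.667 = 1.39 × 1.588 = 2.208 μm
  Mass loss = 2.208 μm × 8.96 g/cm³ = 19.78 g·m⁻²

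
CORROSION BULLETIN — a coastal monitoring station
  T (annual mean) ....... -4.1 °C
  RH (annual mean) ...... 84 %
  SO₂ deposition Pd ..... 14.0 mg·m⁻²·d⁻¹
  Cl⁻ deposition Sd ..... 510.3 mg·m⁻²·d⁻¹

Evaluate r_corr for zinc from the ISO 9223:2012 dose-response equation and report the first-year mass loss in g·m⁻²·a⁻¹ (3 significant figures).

r_corr = 14.2 g·m⁻²·a⁻¹

zinc: T≤10 °C ⇒ hinge +0.038·(-4.1−10) = -0.5358
  Pd branch = 0.0129·Pd^0.44·e^(0.046·RH+f) = 1.149 μm/a
  Sd branch = 0.0175·Sd^0.57·e^(0.008·RH+0.085·T) = 0.8453 μm/a
  r_corr = 1.149 + 0.8453 = 1.994 μm/a
Convert to mass loss: 1.994 μm/a × 7.14 g/cm³ = 14.24 g·m⁻²·a⁻¹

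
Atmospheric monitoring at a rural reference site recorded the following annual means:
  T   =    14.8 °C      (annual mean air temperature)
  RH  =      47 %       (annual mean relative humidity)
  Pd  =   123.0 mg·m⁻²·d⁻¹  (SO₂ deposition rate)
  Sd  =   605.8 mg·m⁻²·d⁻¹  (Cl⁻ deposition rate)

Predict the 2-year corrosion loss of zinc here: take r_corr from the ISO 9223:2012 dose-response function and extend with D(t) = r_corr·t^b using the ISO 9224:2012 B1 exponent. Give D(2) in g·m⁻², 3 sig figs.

D(2) = 51.7 g·m⁻²

zinc: f(T) = -0.071·(T−10) [T>10 °C] = -0.3408
  sulphur-dioxide contribution → 0.6623 μm/a
  chloride contribution → 3.456 μm/a
  ⇒ r_corr(zinc) = 4.119 μm/a
ISO 9224: D(t) = r_corr · t^b with b = 0.813 (zinc, B1)
  D(2) = 4.119 × 2^0.813 = 4.119 × 1.757 = 7.236 μm
  Mass loss = 7.236 μm × 7.14 g/cm³ = 51.66 g·m⁻²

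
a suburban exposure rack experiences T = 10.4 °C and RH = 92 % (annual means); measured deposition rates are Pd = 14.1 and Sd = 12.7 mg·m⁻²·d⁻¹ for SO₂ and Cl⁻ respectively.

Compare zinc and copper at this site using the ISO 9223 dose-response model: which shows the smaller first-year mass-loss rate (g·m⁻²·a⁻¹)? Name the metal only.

zinc: temperature factor f = -0.071·(0.4) = -0.0284
  sulphur-dioxide contribution → 2.766 μm/a
  chloride contribution → 0.3765 μm/a
  ⇒ r_corr(zinc) = 3.142 μm/a
  mass loss = 3.142 μm/a × 7.14 g/cm³ = 22.44 g·m⁻²·a⁻¹
copper: f(T) = -0.080·(T−10) [T>10 °C] = -0.0320
  sulphur-dioxide contribution → 2.326 μm/a
  chloride contribution → 0.9299 μm/a
  total first-year rate 3.255 μm/a
  mass loss = 3.255 μm/a × 8.96 g/cm³ = 29.17 g·m⁻²·a⁻¹
Ordering by g·m⁻²·a⁻¹: copper (29.2) > zinc (22.4)

zinc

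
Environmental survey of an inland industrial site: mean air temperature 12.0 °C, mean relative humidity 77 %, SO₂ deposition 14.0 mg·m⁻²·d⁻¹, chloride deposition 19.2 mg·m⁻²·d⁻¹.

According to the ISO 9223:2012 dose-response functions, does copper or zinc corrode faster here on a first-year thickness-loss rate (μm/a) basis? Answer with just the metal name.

zinc

copper: T>10 °C ⇒ hinge -0.080·(12.0−10) = -0.1600
  SO₂ term: 0.0053·14.0^0.26·exp(0.059·77-0.1600) = 0.8429
  Cl⁻ term: 0.01025·19.2^0.27·exp(0.036·77+0.049·12.0) = 0.6553
  sum: 0.8429 + 0.6553 → r_corr = 1.498 μm/a
zinc: T>10 °C ⇒ hinge -0.071·(12.0−10) = -0.1420
  Pd branch = 0.0129·Pd^0.44·e^(0.046·RH+f) = 1.234 μm/a
  Cl⁻ term: 0.0175·19.2^0.57·exp(0.008·77+0.085·12.0) = 0.4842
  sum: 1.234 + 0.4842 → r_corr = 1.719 μm/a
Ordering by μm/a: zinc (1.72) > copper (1.5)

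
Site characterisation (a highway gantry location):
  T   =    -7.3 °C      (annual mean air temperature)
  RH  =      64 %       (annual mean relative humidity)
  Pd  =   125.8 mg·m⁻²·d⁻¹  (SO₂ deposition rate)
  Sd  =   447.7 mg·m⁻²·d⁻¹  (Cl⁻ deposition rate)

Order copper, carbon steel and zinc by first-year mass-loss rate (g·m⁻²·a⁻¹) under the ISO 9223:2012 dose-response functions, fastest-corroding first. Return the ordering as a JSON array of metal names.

copper: temperature factor f = +0.126·(-17.3) = -2.1798
  SO₂ term: 0.0053·125.8^0.26·exp(0.059·64-2.1798) = 0.09192
  Sd branch = 0.01025·Sd^0.27·e^(0.036·RH+0.049·T) = 0.373 μm/a
  sum: 0.09192 + 0.373 → r_corr = 0.465 μm/a
  mass loss = 0.465 μm/a × 8.96 g/cm³ = 4.166 g·m⁻²·a⁻¹
carbon steel: f(T) = +0.150·(T−10) [T≤10 °C] = -2.5950
  Pd branch = 1.77·Pd^0.52·e^(0.02·RH+f) = 5.871 μm/a
  Cl⁻ term: 0.102·447.7^0.62·exp(0.033·64+0.04·-7.3) = 27.71
  sum: 5.871 + 27.71 → r_corr = 33.58 μm/a
  mass loss = 33.58 μm/a × 7.85 g/cm³ = 263.6 g·m⁻²·a⁻¹
zinc: temperature factor f = +0.038·(-17.3) = -0.6574
  Pd branch = 0.0129·Pd^0.44·e^(0.046·RH+f) = 1.065 μm/a
  Sd branch = 0.0175·Sd^0.57·e^(0.008·RH+0.085·T) = 0.5093 μm/a
  r_corr = 1.065 + 0.5093 = 1.575 μm/a
  mass loss = 1.575 μm/a × 7.14 g/cm³ = 11.24 g·m⁻²·a⁻¹
Ordering by g·m⁻²·a⁻¹: carbon steel (264) > zinc (11.2) > copper (4.17)

["carbon steel", "zinc", "copper"]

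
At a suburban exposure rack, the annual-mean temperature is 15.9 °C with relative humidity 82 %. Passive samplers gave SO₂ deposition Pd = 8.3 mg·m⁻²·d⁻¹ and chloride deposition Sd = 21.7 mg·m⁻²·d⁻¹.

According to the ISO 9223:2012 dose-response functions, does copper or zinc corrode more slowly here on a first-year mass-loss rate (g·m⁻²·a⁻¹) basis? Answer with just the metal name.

copper: T>10 °C ⇒ hinge -0.080·(15.9−10) = -0.4720
  Pd branch = 0.0053·Pd^0.26·e^(0.059·RH+f) = 0.7234 μm/a
  Sd branch = 0.01025·Sd^0.27·e^(0.036·RH+0.049·T) = 0.9817 μm/a
  sum: 0.7234 + 0.9817 → r_corr = 1.705 μm/a
  mass loss = 1.705 μm/a × 8.96 g/cm³ = 15.28 g·m⁻²·a⁻¹
zinc: T>10 °C ⇒ hinge -0.071·(15.9−10) = -0.4189
  SO₂ term: 0.0129·8.3^0.44·exp(0.046·82-0.4189) = 0.9359
  Cl⁻ term: 0.0175·21.7^0.57·exp(0.008·82+0.085·15.9) = 0.7528
  r_corr = 0.9359 + 0.7528 = 1.689 μm/a
  mass loss = 1.689 μm/a × 7.14 g/cm³ = 12.06 g·m⁻²·a⁻¹
Ordering by g·m⁻²·a⁻¹: copper (15.3) > zinc (12.1)

zinc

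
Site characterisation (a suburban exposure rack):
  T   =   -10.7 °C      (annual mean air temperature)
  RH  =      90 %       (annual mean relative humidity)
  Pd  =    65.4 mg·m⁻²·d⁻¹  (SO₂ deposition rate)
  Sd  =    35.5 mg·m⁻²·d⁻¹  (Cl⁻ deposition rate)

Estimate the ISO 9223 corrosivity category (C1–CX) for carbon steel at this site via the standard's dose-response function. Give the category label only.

carbon steel: T≤10 °C ⇒ hinge +0.150·(-10.7−10) = -3.1050
  SO₂ term: 1.77·65.4^0.52·exp(0.02·90-3.1050) = 4.22
  Sd branch = 0.102·Sd^0.62·e^(0.033·RH+0.04·T) = 11.85 μm/a
  r_corr = 4.22 + 11.85 = 16.07 μm/a
ISO 9223 Table 2 (carbon steel): 1.3 < 16.1 ≤ 25 μm/a ⇒ C2

C2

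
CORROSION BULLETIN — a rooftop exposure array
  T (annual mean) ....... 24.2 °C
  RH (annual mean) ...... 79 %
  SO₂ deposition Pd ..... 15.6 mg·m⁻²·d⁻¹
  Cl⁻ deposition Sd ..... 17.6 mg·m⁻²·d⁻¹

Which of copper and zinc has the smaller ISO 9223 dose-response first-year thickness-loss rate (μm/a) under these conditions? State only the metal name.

copper

copper: f(T) = -0.080·(T−10) [T>10 °C] = -1.1360
  Pd branch = 0.0053·Pd^0.26·e^(0.059·RH+f) = 0.3676 μm/a
  Cl⁻ term: 0.01025·17.6^0.27·exp(0.036·79+0.049·24.2) = 1.251
  r_corr = 0.3676 + 1.251 = 1.618 μm/a
zinc: f(T) = -0.071·(T−10) [T>10 °C] = -1.0082
  Pd branch = 0.0129·Pd^0.44·e^(0.046·RH+f) = 0.5969 μm/a
  Cl⁻ term: 0.0175·17.6^0.57·exp(0.008·79+0.085·24.2) = 1.321
  sum: 0.5969 + 1.321 → r_corr = 1.918 μm/a
Ordering by μm/a: zinc (1.92) > copper (1.62)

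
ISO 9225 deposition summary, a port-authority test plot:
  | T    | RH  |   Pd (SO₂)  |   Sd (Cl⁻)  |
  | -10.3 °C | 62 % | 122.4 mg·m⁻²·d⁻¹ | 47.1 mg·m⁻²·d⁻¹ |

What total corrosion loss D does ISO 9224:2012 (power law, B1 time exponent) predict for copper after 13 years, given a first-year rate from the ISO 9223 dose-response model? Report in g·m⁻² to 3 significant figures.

D(13) = 10.8 g·m⁻²

copper: T≤10 °C ⇒ hinge +0.126·(-10.3−10) = -2.5578
  Pd branch = 0.0053·Pd^0.26·e^(0.059·RH+f) = 0.05558 μm/a
  Sd branch = 0.01025·Sd^0.27·e^(0.036·RH+0.049·T) = 0.1632 μm/a
  r_corr = 0.05558 + 0.1632 = 0.2187 μm/a
Power-law: D(13) = r_corr · 13^0.667
  D(13) = 0.2187 × 13^0.667 = 0.2187 × 5.534 = 1.21 μm
  Mass loss = 1.21 μm × 8.96 g/cm³ = 10.84 g·m⁻²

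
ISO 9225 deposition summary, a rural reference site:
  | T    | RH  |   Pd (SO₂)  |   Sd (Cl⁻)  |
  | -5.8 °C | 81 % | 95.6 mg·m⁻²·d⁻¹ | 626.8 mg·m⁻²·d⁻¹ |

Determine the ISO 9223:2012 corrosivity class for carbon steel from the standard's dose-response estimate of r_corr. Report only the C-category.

carbon steel: T≤10 °C ⇒ hinge +0.150·(-5.8−10) = -2.3700
  Pd branch = 1.77·Pd^0.52·e^(0.02·RH+f) = 8.956 μm/a
  Sd branch = 0.102·Sd^0.62·e^(0.033·RH+0.04·T) = 63.52 μm/a
  sum: 8.956 + 63.52 → r_corr = 72.48 μm/a
Category bounds: 50…80 μm/a bracket r_corr ⇒ C4

C4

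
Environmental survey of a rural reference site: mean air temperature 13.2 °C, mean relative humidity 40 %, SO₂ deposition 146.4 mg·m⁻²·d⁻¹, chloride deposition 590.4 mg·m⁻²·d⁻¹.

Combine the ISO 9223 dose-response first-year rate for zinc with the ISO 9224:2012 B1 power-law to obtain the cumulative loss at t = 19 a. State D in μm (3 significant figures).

zinc: T>10 °C ⇒ hinge -0.071·(13.2−10) = -0.2272
  SO₂ term: 0.0129·146.4^0.44·exp(0.046·40-0.2272) = 0.5806
  Cl⁻ term: 0.0175·590.4^0.57·exp(0.008·40+0.085·13.2) = 2.811
  sum: 0.5806 + 2.811 → r_corr = 3.391 μm/a
ISO 9224: D(t) = r_corr · t^b with b = 0.813 (zinc, B1)
  D(19) = 3.391 × 19^0.813 = 3.391 × 10.96 = 37.15 μm

D(19) = 37.2 μm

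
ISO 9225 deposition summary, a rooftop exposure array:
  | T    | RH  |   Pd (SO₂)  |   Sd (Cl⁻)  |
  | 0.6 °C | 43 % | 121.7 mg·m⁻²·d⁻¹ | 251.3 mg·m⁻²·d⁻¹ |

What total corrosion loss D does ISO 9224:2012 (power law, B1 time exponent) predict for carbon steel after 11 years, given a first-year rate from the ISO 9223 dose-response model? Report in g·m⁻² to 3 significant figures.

carbon steel: temperature factor f = +0.150·(-9.4) = -1.4100
  Pd branch = 1.77·Pd^0.52·e^(0.02·RH+f) = 12.4 μm/a
  Sd branch = 0.102·Sd^0.62·e^(0.033·RH+0.04·T) = 13.29 μm/a
  r_corr = 12.4 + 13.29 = 25.69 μm/a
ISO 9224: D(t) = r_corr · t^b with b = 0.523 (carbon steel, B1)
  D(11) = 25.69 × 11^0.523 = 25.69 × 3.505 = 90.03 μm
  Mass loss = 90.03 μm × 7.85 g/cm³ = 706.7 g·m⁻²

D(11) = 707 g·m⁻²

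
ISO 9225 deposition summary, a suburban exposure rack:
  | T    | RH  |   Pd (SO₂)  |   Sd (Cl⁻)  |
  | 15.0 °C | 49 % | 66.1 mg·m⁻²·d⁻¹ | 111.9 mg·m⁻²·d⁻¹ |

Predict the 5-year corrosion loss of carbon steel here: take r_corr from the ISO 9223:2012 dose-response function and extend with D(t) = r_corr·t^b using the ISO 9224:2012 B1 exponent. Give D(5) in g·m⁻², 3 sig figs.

D(5) = 898 g·m⁻²

carbon steel: f(T) = -0.054·(T−10) [T>10 °C] = -0.2700
  Pd branch = 1.77·Pd^0.52·e^(0.02·RH+f) = 31.83 μm/a
  Cl⁻ term: 0.102·111.9^0.62·exp(0.033·49+0.04·15.0) = 17.45
  r_corr = 31.83 + 17.45 = 49.28 μm/a
Long-term exponent b (ISO 9224 Table 2, B1) = 0.523
  D(5) = 49.28 × 5^0.523 = 49.28 × 2.32 = 114.3 μm
  Mass loss = 114.3 μm × 7.85 g/cm³ = 897.6 g·m⁻²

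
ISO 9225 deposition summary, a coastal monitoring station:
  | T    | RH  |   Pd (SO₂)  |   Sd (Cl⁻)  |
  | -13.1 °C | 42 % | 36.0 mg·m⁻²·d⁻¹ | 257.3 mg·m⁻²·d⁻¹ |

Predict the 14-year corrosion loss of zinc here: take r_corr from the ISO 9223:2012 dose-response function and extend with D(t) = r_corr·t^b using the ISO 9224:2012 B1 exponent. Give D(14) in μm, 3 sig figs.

D(14) = 3.16 μm

zinc: T≤10 °C ⇒ hinge +0.038·(-13.1−10) = -0.8778
  SO₂ term: 0.0129·36.0^0.44·exp(0.046·42-0.8778) = 0.1791
  Sd branch = 0.0175·Sd^0.57·e^(0.008·RH+0.085·T) = 0.1903 μm/a
  r_corr = 0.1791 + 0.1903 = 0.3694 μm/a
Power-law: D(14) = r_corr · 14^0.813
  D(14) = 0.3694 × 14^0.813 = 0.3694 × 8.547 = 3.157 μm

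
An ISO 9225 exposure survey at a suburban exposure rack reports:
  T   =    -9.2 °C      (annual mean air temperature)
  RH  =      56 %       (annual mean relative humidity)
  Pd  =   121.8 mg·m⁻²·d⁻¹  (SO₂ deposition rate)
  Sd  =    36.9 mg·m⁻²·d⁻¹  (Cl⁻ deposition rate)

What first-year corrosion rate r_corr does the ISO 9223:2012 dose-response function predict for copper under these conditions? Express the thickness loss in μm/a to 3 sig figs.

copper: T≤10 °C ⇒ hinge +0.126·(-9.2−10) = -2.4192
  Pd branch = 0.0053·Pd^0.26·e^(0.059·RH+f) = 0.04475 μm/a
  Cl⁻ term: 0.01025·36.9^0.27·exp(0.036·56+0.049·-9.2) = 0.1299
  r_corr = 0.04475 + 0.1299 = 0.1746 μm/a

r_corr = 0.175 μm/a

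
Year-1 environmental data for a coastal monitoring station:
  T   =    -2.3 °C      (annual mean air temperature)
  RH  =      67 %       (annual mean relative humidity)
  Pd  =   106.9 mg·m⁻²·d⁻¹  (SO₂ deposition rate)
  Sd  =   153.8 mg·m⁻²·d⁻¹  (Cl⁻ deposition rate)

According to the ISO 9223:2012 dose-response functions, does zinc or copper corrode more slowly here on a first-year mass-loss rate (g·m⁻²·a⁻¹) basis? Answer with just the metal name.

copper

zinc: T≤10 °C ⇒ hinge +0.038·(-2.3−10) = -0.4674
  SO₂ term: 0.0129·106.9^0.44·exp(0.046·67-0.4674) = 1.377
  Sd branch = 0.0175·Sd^0.57·e^(0.008·RH+0.085·T) = 0.434 μm/a
  r_corr = 1.377 + 0.434 = 1.811 μm/a
  mass loss = 1.811 μm/a × 7.14 g/cm³ = 12.93 g·m⁻²·a⁻¹
copper: temperature factor f = +0.126·(-12.3) = -1.5498
  Pd branch = 0.0053·Pd^0.26·e^(0.059·RH+f) = 0.1975 μm/a
  Cl⁻ term: 0.01025·153.8^0.27·exp(0.036·67+0.049·-2.3) = 0.3979
  r_corr = 0.1975 + 0.3979 = 0.5954 μm/a
  mass loss = 0.5954 μm/a × 8.96 g/cm³ = 5.335 g·m⁻²·a⁻¹
Ordering by g·m⁻²·a⁻¹: zinc (12.9) > copper (5.33)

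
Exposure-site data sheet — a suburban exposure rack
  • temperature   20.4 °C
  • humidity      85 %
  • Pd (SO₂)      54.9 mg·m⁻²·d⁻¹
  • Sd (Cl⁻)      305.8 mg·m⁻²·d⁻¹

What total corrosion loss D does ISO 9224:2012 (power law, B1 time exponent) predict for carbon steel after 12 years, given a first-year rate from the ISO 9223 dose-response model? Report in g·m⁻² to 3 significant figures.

D(12) = 5.09e+03 g·m⁻²

carbon steel: f(T) = -0.054·(T−10) [T>10 °C] = -0.5616
  sulphur-dioxide contribution → 44.36 μm/a
  chloride contribution → 132.5 μm/a
  total first-year rate 176.8 μm/a
Long-term exponent b (ISO 9224 Table 2, B1) = 0.523
  D(12) = 176.8 × 12^0.523 = 176.8 × 3.668 = 648.6 μm
  Mass loss = 648.6 μm × 7.85 g/cm³ = 5092 g·m⁻²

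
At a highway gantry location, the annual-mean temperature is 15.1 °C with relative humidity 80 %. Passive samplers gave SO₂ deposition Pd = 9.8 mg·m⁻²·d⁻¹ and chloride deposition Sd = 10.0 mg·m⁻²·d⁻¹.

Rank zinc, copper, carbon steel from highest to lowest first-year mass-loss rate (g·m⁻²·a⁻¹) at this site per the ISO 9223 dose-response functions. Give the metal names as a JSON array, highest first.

zinc: f(T) = -0.071·(T−10) [T>10 °C] = -0.3621
  Pd branch = 0.0129·Pd^0.44·e^(0.046·RH+f) = 0.972 μm/a
  Sd branch = 0.0175·Sd^0.57·e^(0.008·RH+0.085·T) = 0.445 μm/a
  r_corr = 0.972 + 0.445 = 1.417 μm/a
  mass loss = 1.417 μm/a × 7.14 g/cm³ = 10.12 g·m⁻²·a⁻¹
copper: f(T) = -0.080·(T−10) [T>10 °C] = -0.4080
  SO₂ term: 0.0053·9.8^0.26·exp(0.059·80-0.4080) = 0.7156
  Sd branch = 0.01025·Sd^0.27·e^(0.036·RH+0.049·T) = 0.7126 μm/a
  r_corr = 0.7156 + 0.7126 = 1.428 μm/a
  mass loss = 1.428 μm/a × 8.96 g/cm³ = 12.8 g·m⁻²·a⁻¹
carbon steel: f(T) = -0.054·(T−10) [T>10 °C] = -0.2754
  SO₂ term: 1.77·9.8^0.52·exp(0.02·80-0.2754) = 21.81
  Cl⁻ term: 0.102·10.0^0.62·exp(0.033·80+0.04·15.1) = 10.9
  sum: 21.81 + 10.9 → r_corr = 32.71 μm/a
  mass loss = 32.71 μm/a × 7.85 g/cm³ = 256.8 g·m⁻²·a⁻¹
Ordering by g·m⁻²·a⁻¹: carbon steel (257) > copper (12.8) > zinc (10.1)

["carbon steel", "copper", "zinc"]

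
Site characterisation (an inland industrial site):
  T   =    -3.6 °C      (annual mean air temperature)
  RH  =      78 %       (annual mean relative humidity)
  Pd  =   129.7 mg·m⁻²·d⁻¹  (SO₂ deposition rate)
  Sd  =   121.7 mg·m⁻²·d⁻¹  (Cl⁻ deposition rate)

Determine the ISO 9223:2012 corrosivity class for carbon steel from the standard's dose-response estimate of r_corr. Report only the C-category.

carbon steel: temperature factor f = +0.150·(-13.6) = -2.0400
  Pd branch = 1.77·Pd^0.52·e^(0.02·RH+f) = 13.75 μm/a
  Cl⁻ term: 0.102·121.7^0.62·exp(0.033·78+0.04·-3.6) = 22.74
  r_corr = 13.75 + 22.74 = 36.49 μm/a
ISO 9223 Table 2 (carbon steel): 25 < 36.5 ≤ 50 μm/a ⇒ C3

C3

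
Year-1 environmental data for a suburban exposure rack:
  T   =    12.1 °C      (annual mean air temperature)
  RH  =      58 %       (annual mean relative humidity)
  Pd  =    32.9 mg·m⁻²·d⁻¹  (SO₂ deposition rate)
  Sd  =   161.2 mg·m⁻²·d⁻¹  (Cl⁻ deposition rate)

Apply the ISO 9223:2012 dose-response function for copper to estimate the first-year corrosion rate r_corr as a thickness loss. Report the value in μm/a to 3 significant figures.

r_corr = 0.931 μm/a

copper: temperature factor f = -0.080·(2.1) = -0.1680
  sulphur-dioxide contribution → 0.3404 μm/a
  chloride contribution → 0.5902 μm/a
  total first-year rate 0.9306 μm/a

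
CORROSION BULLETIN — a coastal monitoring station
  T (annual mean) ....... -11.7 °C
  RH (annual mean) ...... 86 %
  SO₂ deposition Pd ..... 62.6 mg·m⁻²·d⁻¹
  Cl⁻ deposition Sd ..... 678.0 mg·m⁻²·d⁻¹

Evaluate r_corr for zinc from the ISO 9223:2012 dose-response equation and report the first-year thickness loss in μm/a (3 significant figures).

r_corr = 2.35 μm/a

zinc: temperature factor f = +0.038·(-21.7) = -0.8246
  sulphur-dioxide contribution → 1.824 μm/a
  chloride contribution → 0.5293 μm/a
  ⇒ r_corr(zinc) = 2.353 μm/a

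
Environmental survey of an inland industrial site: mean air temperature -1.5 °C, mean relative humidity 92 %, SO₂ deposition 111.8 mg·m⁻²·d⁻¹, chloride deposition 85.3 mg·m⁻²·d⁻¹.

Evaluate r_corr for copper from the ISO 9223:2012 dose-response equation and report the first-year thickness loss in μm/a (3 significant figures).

copper: T≤10 °C ⇒ hinge +0.126·(-1.5−10) = -1.4490
  sulphur-dioxide contribution → 0.9659 μm/a
  chloride contribution → 0.868 μm/a
  total first-year rate 1.834 μm/a

r_corr = 1.83 μm/a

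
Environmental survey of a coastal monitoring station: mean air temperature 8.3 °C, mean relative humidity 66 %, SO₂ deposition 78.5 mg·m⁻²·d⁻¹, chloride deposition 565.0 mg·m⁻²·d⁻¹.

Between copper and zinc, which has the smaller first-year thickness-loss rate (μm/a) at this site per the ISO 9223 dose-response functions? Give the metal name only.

copper: temperature factor f = +0.126·(-1.7) = -0.2142
  sulphur-dioxide contribution → 0.6532 μm/a
  chloride contribution → 0.9168 μm/a
  ⇒ r_corr(copper) = 1.57 μm/a
zinc: f(T) = +0.038·(T−10) [T≤10 °C] = -0.0646
  sulphur-dioxide contribution → 1.717 μm/a
  chloride contribution → 2.225 μm/a
  ⇒ r_corr(zinc) = 3.942 μm/a
Ordering by μm/a: zinc (3.94) > copper (1.57)

copper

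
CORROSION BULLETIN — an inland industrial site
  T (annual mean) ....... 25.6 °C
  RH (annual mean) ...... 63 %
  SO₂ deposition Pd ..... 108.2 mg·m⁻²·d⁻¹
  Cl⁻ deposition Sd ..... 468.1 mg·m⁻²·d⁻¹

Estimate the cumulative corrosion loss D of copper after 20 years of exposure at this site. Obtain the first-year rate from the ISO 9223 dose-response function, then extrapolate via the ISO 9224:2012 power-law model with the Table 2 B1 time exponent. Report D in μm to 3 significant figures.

copper: temperature factor f = -0.080·(15.6) = -1.2480
  SO₂ term: 0.0053·108.2^0.26·exp(0.059·63-1.2480) = 0.2116
  Cl⁻ term: 0.01025·468.1^0.27·exp(0.036·63+0.049·25.6) = 1.826
  r_corr = 0.2116 + 1.826 = 2.037 μm/a
ISO 9224: D(t) = r_corr · t^b with b = 0.667 (copper, B1)
  D(20) = 2.037 × 20^0.667 = 2.037 × 7.375 = 15.03 μm

D(20) = 15.0 μm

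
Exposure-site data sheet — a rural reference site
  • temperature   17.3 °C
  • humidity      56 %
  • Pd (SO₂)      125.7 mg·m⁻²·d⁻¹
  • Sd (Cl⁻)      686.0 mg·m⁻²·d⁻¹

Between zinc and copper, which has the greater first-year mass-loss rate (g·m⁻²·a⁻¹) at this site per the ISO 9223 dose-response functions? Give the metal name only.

zinc

zinc: T>10 °C ⇒ hinge -0.071·(17.3−10) = -0.5183
  sulphur-dioxide contribution → 0.8471 μm/a
  chloride contribution → 4.931 μm/a
  total first-year rate 5.778 μm/a
  mass loss = 5.778 μm/a × 7.14 g/cm³ = 41.26 g·m⁻²·a⁻¹
copper: temperature factor f = -0.080·(7.3) = -0.5840
  sulphur-dioxide contribution → 0.2827 μm/a
  chloride contribution → 1.048 μm/a
  ⇒ r_corr(copper) = 1.33 μm/a
  mass loss = 1.33 μm/a × 8.96 g/cm³ = 11.92 g·m⁻²·a⁻¹
Ordering by g·m⁻²·a⁻¹: zinc (41.3) > copper (11.9)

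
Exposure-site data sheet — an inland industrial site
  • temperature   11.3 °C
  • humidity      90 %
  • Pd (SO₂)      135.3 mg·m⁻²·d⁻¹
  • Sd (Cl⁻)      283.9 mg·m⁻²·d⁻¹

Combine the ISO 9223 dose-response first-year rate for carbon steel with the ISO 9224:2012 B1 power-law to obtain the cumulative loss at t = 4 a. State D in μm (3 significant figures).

carbon steel: T>10 °C ⇒ hinge -0.054·(11.3−10) = -0.0702
  Pd branch = 1.77·Pd^0.52·e^(0.02·RH+f) = 128.1 μm/a
  Cl⁻ term: 0.102·283.9^0.62·exp(0.033·90+0.04·11.3) = 103.7
  r_corr = 128.1 + 103.7 = 231.8 μm/a
Power-law: D(4) = r_corr · 4^0.523
  D(4) = 231.8 × 4^0.523 = 231.8 × 2.065 = 478.6 μm

D(4) = 479 μm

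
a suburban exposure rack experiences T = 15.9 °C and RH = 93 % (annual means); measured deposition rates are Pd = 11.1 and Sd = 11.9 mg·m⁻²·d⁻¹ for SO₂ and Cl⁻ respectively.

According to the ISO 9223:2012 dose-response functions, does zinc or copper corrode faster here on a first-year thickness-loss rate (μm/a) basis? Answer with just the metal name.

zinc: T>10 °C ⇒ hinge -0.071·(15.9−10) = -0.4189
  Pd branch = 0.0129·Pd^0.44·e^(0.046·RH+f) = 1.764 μm/a
  Cl⁻ term: 0.0175·11.9^0.57·exp(0.008·93+0.085·15.9) = 0.5837
  r_corr = 1.764 + 0.5837 = 2.348 μm/a
copper: f(T) = -0.080·(T−10) [T>10 °C] = -0.4720
  Pd branch = 0.0053·Pd^0.26·e^(0.059·RH+f) = 1.493 μm/a
  Cl⁻ term: 0.01025·11.9^0.27·exp(0.036·93+0.049·15.9) = 1.24
  sum: 1.493 + 1.24 → r_corr = 2.733 μm/a
Ordering by μm/a: copper (2.73) > zinc (2.35)

copper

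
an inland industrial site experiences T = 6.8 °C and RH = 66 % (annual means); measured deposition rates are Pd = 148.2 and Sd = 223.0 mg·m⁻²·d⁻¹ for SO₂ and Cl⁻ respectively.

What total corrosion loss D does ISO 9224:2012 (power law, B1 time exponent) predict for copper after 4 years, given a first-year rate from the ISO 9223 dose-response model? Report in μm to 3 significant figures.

copper: T≤10 °C ⇒ hinge +0.126·(6.8−10) = -0.4032
  SO₂ term: 0.0053·148.2^0.26·exp(0.059·66-0.4032) = 0.6379
  Cl⁻ term: 0.01025·223.0^0.27·exp(0.036·66+0.049·6.8) = 0.6628
  sum: 0.6379 + 0.6628 → r_corr = 1.301 μm/a
ISO 9224: D(t) = r_corr · t^b with b = 0.667 (copper, B1)
  D(4) = 1.301 × 4^0.667 = 1.301 × 2.521 = 3.279 μm

D(4) = 3.28 μm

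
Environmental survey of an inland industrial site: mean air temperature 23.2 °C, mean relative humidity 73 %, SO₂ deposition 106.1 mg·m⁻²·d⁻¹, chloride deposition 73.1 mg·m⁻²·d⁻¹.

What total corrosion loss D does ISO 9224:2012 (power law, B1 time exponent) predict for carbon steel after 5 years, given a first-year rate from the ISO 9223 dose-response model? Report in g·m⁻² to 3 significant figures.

carbon steel: f(T) = -0.054·(T−10) [T>10 °C] = -0.7128
  sulphur-dioxide contribution → 42.25 μm/a
  chloride contribution → 41.06 μm/a
  total first-year rate 83.32 μm/a
ISO 9224: D(t) = r_corr · t^b with b = 0.523 (carbon steel, B1)
  D(5) = 83.32 × 5^0.523 = 83.32 × 2.32 = 193.3 μm
  Mass loss = 193.3 μm × 7.85 g/cm³ = 1518 g·m⁻²

D(5) = 1.52e+03 g·m⁻²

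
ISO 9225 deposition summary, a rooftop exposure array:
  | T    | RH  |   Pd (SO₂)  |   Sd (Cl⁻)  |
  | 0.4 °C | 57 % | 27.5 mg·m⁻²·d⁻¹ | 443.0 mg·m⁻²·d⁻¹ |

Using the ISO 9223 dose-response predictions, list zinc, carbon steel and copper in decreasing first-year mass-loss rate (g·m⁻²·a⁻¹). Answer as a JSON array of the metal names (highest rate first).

zinc: f(T) = +0.038·(T−10) [T≤10 °C] = -0.3648
  Pd branch = 0.0129·Pd^0.44·e^(0.046·RH+f) = 0.5299 μm/a
  Cl⁻ term: 0.0175·443.0^0.57·exp(0.008·57+0.085·0.4) = 0.9211
  r_corr = 0.5299 + 0.9211 = 1.451 μm/a
  mass loss = 1.451 μm/a × 7.14 g/cm³ = 10.36 g·m⁻²·a⁻¹
carbon steel: T≤10 °C ⇒ hinge +0.150·(0.4−10) = -1.4400
  Pd branch = 1.77·Pd^0.52·e^(0.02·RH+f) = 7.347 μm/a
  Sd branch = 0.102·Sd^0.62·e^(0.033·RH+0.04·T) = 29.73 μm/a
  sum: 7.347 + 29.73 → r_corr = 37.08 μm/a
  mass loss = 37.08 μm/a × 7.85 g/cm³ = 291.1 g·m⁻²·a⁻¹
copper: temperature factor f = +0.126·(-9.6) = -1.2096
  SO₂ term: 0.0053·27.5^0.26·exp(0.059·57-1.2096) = 0.1081
  Sd branch = 0.01025·Sd^0.27·e^(0.036·RH+0.049·T) = 0.4216 μm/a
  r_corr = 0.1081 + 0.4216 = 0.5297 μm/a
  mass loss = 0.5297 μm/a × 8.96 g/cm³ = 4.746 g·m⁻²·a⁻¹
Ordering by g·m⁻²·a⁻¹: carbon steel (291) > zinc (10.4) > copper (4.75)

["carbon steel", "zinc", "copper"]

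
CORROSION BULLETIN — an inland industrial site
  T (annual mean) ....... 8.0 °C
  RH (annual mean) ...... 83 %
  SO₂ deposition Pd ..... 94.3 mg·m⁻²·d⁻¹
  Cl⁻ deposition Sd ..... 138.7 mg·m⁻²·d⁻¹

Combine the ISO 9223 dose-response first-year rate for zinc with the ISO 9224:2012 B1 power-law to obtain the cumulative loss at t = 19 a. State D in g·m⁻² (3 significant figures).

D(19) = 402 g·m⁻²

zinc: temperature factor f = +0.038·(-2.0) = -0.0760
  Pd branch = 0.0129·Pd^0.44·e^(0.046·RH+f) = 4.023 μm/a
  Sd branch = 0.0175·Sd^0.57·e^(0.008·RH+0.085·T) = 1.116 μm/a
  sum: 4.023 + 1.116 → r_corr = 5.139 μm/a
Long-term exponent b (ISO 9224 Table 2, B1) = 0.813
  D(19) = 5.139 × 19^0.813 = 5.139 × 10.96 = 56.3 μm
  Mass loss = 56.3 μm × 7.14 g/cm³ = 402 g·m⁻²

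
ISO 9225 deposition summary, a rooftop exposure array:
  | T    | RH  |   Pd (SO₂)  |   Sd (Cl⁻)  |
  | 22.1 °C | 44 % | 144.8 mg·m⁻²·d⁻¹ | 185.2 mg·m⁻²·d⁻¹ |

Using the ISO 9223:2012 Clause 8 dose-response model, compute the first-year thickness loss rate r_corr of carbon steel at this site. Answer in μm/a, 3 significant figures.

r_corr = 56.4 μm/a

carbon steel: temperature factor f = -0.054·(12.1) = -0.6534
  SO₂ term: 1.77·144.8^0.52·exp(0.02·44-0.6534) = 29.51
  Sd branch = 0.102·Sd^0.62·e^(0.033·RH+0.04·T) = 26.86 μm/a
  r_corr = 29.51 + 26.86 = 56.37 μm/a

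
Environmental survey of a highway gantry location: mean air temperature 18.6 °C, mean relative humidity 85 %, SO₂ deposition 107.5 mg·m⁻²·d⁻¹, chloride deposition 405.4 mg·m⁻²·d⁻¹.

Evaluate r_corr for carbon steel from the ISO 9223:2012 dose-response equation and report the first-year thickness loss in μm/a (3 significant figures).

carbon steel: f(T) = -0.054·(T−10) [T>10 °C] = -0.4644
  Pd branch = 1.77·Pd^0.52·e^(0.02·RH+f) = 69.33 μm/a
  Sd branch = 0.102·Sd^0.62·e^(0.033·RH+0.04·T) = 146.8 μm/a
  r_corr = 69.33 + 146.8 = 216.2 μm/a

r_corr = 216 μm/a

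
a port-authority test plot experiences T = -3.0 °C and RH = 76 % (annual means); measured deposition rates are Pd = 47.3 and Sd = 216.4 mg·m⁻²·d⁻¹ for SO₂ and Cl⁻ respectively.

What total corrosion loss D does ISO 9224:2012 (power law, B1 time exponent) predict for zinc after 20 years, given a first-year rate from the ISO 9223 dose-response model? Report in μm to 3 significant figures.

D(20) = 22.3 μm

zinc: f(T) = +0.038·(T−10) [T≤10 °C] = -0.4940
  sulphur-dioxide contribution → 1.417 μm/a
  chloride contribution → 0.5339 μm/a
  ⇒ r_corr(zinc) = 1.951 μm/a
Long-term exponent b (ISO 9224 Table 2, B1) = 0.813
  D(20) = 1.951 × 20^0.813 = 1.951 × 11.42 = 22.28 μm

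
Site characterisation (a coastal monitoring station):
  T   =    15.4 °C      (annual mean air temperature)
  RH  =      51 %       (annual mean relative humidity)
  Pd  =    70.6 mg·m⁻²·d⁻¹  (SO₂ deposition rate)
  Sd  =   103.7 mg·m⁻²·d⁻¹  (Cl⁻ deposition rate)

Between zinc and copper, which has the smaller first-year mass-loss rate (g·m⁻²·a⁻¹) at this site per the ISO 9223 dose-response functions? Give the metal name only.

copper

zinc: temperature factor f = -0.071·(5.4) = -0.3834
  sulphur-dioxide contribution → 0.5976 μm/a
  chloride contribution → 1.373 μm/a
  ⇒ r_corr(zinc) = 1.971 μm/a
  mass loss = 1.971 μm/a × 7.14 g/cm³ = 14.07 g·m⁻²·a⁻¹
copper: f(T) = -0.080·(T−10) [T>10 °C] = -0.4320
  sulphur-dioxide contribution → 0.2109 μm/a
  chloride contribution → 0.4787 μm/a
  total first-year rate 0.6896 μm/a
  mass loss = 0.6896 μm/a × 8.96 g/cm³ = 6.179 g·m⁻²·a⁻¹
Ordering by g·m⁻²·a⁻¹: zinc (14.1) > copper (6.18)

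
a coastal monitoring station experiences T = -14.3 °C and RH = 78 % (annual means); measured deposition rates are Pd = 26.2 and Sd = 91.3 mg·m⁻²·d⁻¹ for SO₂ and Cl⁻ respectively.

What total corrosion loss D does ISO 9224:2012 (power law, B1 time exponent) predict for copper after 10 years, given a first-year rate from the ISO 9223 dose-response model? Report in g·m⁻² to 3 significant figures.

copper: temperature factor f = +0.126·(-24.3) = -3.0618
  sulphur-dioxide contribution → 0.0578 μm/a
  chloride contribution → 0.2853 μm/a
  total first-year rate 0.3431 μm/a
Long-term exponent b (ISO 9224 Table 2, B1) = 0.667
  D(10) = 0.3431 × 10^0.667 = 0.3431 × 4.645 = 1.594 μm
  Mass loss = 1.594 μm × 8.96 g/cm³ = 14.28 g·m⁻²

D(10) = 14.3 g·m⁻²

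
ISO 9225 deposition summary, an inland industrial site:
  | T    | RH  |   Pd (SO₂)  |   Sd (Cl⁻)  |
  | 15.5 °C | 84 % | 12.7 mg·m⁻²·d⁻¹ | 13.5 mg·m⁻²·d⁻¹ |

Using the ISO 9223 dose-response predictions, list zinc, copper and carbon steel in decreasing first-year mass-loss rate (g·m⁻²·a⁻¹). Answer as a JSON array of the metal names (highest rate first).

["carbon steel", "copper", "zinc"]

zinc: temperature factor f = -0.071·(5.5) = -0.3905
  Pd branch = 0.0129·Pd^0.44·e^(0.046·RH+f) = 1.273 μm/a
  Sd branch = 0.0175·Sd^0.57·e^(0.008·RH+0.085·T) = 0.5641 μm/a
  sum: 1.273 + 0.5641 → r_corr = 1.837 μm/a
  mass loss = 1.837 μm/a × 7.14 g/cm³ = 13.12 g·m⁻²·a⁻¹
copper: temperature factor f = -0.080·(5.5) = -0.4400
  Pd branch = 0.0053·Pd^0.26·e^(0.059·RH+f) = 0.9387 μm/a
  Sd branch = 0.01025·Sd^0.27·e^(0.036·RH+0.049·T) = 0.9101 μm/a
  r_corr = 0.9387 + 0.9101 = 1.849 μm/a
  mass loss = 1.849 μm/a × 8.96 g/cm³ = 16.57 g·m⁻²·a⁻¹
carbon steel: temperature factor f = -0.054·(5.5) = -0.2970
  Pd branch = 1.77·Pd^0.52·e^(0.02·RH+f) = 26.46 μm/a
  Cl⁻ term: 0.102·13.5^0.62·exp(0.033·84+0.04·15.5) = 15.22
  sum: 26.46 + 15.22 → r_corr = 41.68 μm/a
  mass loss = 41.68 μm/a × 7.85 g/cm³ = 327.2 g·m⁻²·a⁻¹
Ordering by g·m⁻²·a⁻¹: carbon steel (327) > copper (16.6) > zinc (13.1)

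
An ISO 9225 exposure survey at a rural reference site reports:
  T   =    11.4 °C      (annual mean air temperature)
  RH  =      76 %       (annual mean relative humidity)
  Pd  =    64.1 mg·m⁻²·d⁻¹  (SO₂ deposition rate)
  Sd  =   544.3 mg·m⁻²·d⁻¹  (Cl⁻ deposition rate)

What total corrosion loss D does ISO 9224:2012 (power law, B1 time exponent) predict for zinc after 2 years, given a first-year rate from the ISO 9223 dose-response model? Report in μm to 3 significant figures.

D(2) = 9.62 μm

zinc: T>10 °C ⇒ hinge -0.071·(11.4−10) = -0.0994
  SO₂ term: 0.0129·64.1^0.44·exp(0.046·76-0.0994) = 2.403
  Cl⁻ term: 0.0175·544.3^0.57·exp(0.008·76+0.085·11.4) = 3.071
  r_corr = 2.403 + 3.071 = 5.474 μm/a
ISO 9224: D(t) = r_corr · t^b with b = 0.813 (zinc, B1)
  D(2) = 5.474 × 2^0.813 = 5.474 × 1.757 = 9.618 μm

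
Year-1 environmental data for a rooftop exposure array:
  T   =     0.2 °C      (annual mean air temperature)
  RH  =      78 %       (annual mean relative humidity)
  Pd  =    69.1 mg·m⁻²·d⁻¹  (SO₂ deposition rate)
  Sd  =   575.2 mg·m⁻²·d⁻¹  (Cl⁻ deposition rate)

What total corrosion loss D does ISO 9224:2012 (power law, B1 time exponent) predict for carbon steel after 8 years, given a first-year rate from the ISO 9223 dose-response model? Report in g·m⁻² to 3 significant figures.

carbon steel: temperature factor f = +0.150·(-9.8) = -1.4700
  sulphur-dioxide contribution → 17.52 μm/a
  chloride contribution → 69.35 μm/a
  ⇒ r_corr(carbon steel) = 86.87 μm/a
Long-term exponent b (ISO 9224 Table 2, B1) = 0.523
  D(8) = 86.87 × 8^0.523 = 86.87 × 2.967 = 257.7 μm
  Mass loss = 257.7 μm × 7.85 g/cm³ = 2023 g·m⁻²

D(8) = 2.02e+03 g·m⁻²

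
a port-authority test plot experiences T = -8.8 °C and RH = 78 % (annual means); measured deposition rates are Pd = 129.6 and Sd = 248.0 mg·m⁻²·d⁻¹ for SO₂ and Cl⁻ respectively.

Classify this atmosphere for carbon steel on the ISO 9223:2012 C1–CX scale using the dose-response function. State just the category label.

carbon steel: temperature factor f = +0.150·(-18.8) = -2.8200
  sulphur-dioxide contribution → 6.3 μm/a
  chloride contribution → 28.72 μm/a
  ⇒ r_corr(carbon steel) = 35.02 μm/a
35 μm/a falls in (25, 50] for carbon steel → category C3

C3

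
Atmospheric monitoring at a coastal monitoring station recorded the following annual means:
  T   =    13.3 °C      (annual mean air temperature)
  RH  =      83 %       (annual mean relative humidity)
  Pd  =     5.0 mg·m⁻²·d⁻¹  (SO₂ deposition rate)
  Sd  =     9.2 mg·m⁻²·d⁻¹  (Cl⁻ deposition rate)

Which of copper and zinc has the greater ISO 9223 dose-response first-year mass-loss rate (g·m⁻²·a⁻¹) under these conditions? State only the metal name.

copper

copper: temperature factor f = -0.080·(3.3) = -0.2640
  SO₂ term: 0.0053·5.0^0.26·exp(0.059·83-0.2640) = 0.8281
  Sd branch = 0.01025·Sd^0.27·e^(0.036·RH+0.049·T) = 0.7106 μm/a
  sum: 0.8281 + 0.7106 → r_corr = 1.539 μm/a
  mass loss = 1.539 μm/a × 8.96 g/cm³ = 13.79 g·m⁻²·a⁻¹
zinc: f(T) = -0.071·(T−10) [T>10 °C] = -0.2343
  SO₂ term: 0.0129·5.0^0.44·exp(0.046·83-0.2343) = 0.943
  Cl⁻ term: 0.0175·9.2^0.57·exp(0.008·83+0.085·13.3) = 0.373
  r_corr = 0.943 + 0.373 = 1.316 μm/a
  mass loss = 1.316 μm/a × 7.14 g/cm³ = 9.397 g·m⁻²·a⁻¹
Ordering by g·m⁻²·a⁻¹: copper (13.8) > zinc (9.4)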